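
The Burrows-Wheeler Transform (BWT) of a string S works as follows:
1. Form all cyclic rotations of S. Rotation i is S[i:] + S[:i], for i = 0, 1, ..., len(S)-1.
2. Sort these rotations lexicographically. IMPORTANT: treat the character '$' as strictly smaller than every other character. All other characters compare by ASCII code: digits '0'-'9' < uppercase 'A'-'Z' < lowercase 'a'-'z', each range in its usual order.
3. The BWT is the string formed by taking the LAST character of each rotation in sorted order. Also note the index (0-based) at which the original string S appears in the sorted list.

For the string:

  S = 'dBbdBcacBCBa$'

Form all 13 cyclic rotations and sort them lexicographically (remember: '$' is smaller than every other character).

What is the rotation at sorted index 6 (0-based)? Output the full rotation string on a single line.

Answer: a$dBbdBcacBCB

Derivation:
All 13 rotations (rotation i = S[i:]+S[:i]):
  rot[0] = dBbdBcacBCBa$
  rot[1] = BbdBcacBCBa$d
  rot[2] = bdBcacBCBa$dB
  rot[3] = dBcacBCBa$dBb
  rot[4] = BcacBCBa$dBbd
  rot[5] = cacBCBa$dBbdB
  rot[6] = acBCBa$dBbdBc
  rot[7] = cBCBa$dBbdBca
  rot[8] = BCBa$dBbdBcac
  rot[9] = CBa$dBbdBcacB
  rot[10] = Ba$dBbdBcacBC
  rot[11] = a$dBbdBcacBCB
  rot[12] = $dBbdBcacBCBa
Sorted (with $ < everything):
  sorted[0] = $dBbdBcacBCBa
  sorted[1] = BCBa$dBbdBcac
  sorted[2] = Ba$dBbdBcacBC
  sorted[3] = BbdBcacBCBa$d
  sorted[4] = BcacBCBa$dBbd
  sorted[5] = CBa$dBbdBcacB
  sorted[6] = a$dBbdBcacBCB
  sorted[7] = acBCBa$dBbdBc
  sorted[8] = bdBcacBCBa$dB
  sorted[9] = cBCBa$dBbdBca
  sorted[10] = cacBCBa$dBbdB
  sorted[11] = dBbdBcacBCBa$
  sorted[12] = dBcacBCBa$dBb
sorted[6] = a$dBbdBcacBCB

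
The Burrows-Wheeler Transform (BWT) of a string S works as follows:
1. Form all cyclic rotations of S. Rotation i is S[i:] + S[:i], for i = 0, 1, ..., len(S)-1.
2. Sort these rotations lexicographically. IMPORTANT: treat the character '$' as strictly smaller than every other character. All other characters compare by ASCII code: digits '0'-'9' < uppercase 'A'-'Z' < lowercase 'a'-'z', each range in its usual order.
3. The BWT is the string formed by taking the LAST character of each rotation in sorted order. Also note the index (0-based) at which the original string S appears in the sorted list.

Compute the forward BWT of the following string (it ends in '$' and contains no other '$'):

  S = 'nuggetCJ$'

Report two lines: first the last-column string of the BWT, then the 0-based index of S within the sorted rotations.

All 9 rotations (rotation i = S[i:]+S[:i]):
  rot[0] = nuggetCJ$
  rot[1] = uggetCJ$n
  rot[2] = ggetCJ$nu
  rot[3] = getCJ$nug
  rot[4] = etCJ$nugg
  rot[5] = tCJ$nugge
  rot[6] = CJ$nugget
  rot[7] = J$nuggetC
  rot[8] = $nuggetCJ
Sorted (with $ < everything):
  sorted[0] = $nuggetCJ  (last char: 'J')
  sorted[1] = CJ$nugget  (last char: 't')
  sorted[2] = J$nuggetC  (last char: 'C')
  sorted[3] = etCJ$nugg  (last char: 'g')
  sorted[4] = getCJ$nug  (last char: 'g')
  sorted[5] = ggetCJ$nu  (last char: 'u')
  sorted[6] = nuggetCJ$  (last char: '$')
  sorted[7] = tCJ$nugge  (last char: 'e')
  sorted[8] = uggetCJ$n  (last char: 'n')
Last column: JtCggu$en
Original string S is at sorted index 6

Answer: JtCggu$en
6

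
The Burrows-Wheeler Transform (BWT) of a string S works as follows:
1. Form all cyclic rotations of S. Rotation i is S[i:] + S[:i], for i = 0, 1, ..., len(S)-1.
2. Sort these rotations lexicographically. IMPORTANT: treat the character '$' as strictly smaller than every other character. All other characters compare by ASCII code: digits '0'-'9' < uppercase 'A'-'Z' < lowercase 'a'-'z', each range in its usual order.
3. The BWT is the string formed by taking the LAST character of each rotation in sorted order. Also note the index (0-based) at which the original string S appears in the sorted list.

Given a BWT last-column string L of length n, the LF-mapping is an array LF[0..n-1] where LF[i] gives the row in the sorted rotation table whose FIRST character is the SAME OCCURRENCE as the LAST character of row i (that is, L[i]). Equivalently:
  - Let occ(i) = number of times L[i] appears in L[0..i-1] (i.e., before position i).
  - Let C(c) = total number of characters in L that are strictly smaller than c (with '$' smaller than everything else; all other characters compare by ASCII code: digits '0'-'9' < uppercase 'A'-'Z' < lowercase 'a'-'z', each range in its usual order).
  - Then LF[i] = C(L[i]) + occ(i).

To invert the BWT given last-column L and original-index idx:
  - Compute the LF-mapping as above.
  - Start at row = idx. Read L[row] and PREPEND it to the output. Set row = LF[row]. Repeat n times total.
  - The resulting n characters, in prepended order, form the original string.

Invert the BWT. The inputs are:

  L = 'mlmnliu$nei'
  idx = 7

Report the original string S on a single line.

LF mapping: 6 4 7 8 5 2 10 0 9 1 3
Walk LF starting at row 7, prepending L[row]:
  step 1: row=7, L[7]='$', prepend. Next row=LF[7]=0
  step 2: row=0, L[0]='m', prepend. Next row=LF[0]=6
  step 3: row=6, L[6]='u', prepend. Next row=LF[6]=10
  step 4: row=10, L[10]='i', prepend. Next row=LF[10]=3
  step 5: row=3, L[3]='n', prepend. Next row=LF[3]=8
  step 6: row=8, L[8]='n', prepend. Next row=LF[8]=9
  step 7: row=9, L[9]='e', prepend. Next row=LF[9]=1
  step 8: row=1, L[1]='l', prepend. Next row=LF[1]=4
  step 9: row=4, L[4]='l', prepend. Next row=LF[4]=5
  step 10: row=5, L[5]='i', prepend. Next row=LF[5]=2
  step 11: row=2, L[2]='m', prepend. Next row=LF[2]=7
Reversed output: millennium$

Answer: millennium$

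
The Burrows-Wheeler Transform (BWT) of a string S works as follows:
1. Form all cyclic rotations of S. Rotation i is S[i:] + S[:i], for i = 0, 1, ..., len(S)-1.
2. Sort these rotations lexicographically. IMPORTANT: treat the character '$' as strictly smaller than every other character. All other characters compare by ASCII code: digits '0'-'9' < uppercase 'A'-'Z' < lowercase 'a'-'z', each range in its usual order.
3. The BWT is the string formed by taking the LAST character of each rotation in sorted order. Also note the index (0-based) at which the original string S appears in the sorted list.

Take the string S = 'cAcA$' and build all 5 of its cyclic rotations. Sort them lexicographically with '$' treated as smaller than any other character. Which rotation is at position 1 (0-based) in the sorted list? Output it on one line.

Answer: A$cAc

Derivation:
All 5 rotations (rotation i = S[i:]+S[:i]):
  rot[0] = cAcA$
  rot[1] = AcA$c
  rot[2] = cA$cA
  rot[3] = A$cAc
  rot[4] = $cAcA
Sorted (with $ < everything):
  sorted[0] = $cAcA
  sorted[1] = A$cAc
  sorted[2] = AcA$c
  sorted[3] = cA$cA
  sorted[4] = cAcA$
sorted[1] = A$cAc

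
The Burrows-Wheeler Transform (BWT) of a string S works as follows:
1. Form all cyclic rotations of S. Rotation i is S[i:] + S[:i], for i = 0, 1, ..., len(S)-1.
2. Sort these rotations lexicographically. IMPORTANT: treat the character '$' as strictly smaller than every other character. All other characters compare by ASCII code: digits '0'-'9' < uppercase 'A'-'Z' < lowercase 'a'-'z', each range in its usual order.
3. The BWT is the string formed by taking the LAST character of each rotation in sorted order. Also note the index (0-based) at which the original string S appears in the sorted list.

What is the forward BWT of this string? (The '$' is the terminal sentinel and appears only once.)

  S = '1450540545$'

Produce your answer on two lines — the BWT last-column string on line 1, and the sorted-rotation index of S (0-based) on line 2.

All 11 rotations (rotation i = S[i:]+S[:i]):
  rot[0] = 1450540545$
  rot[1] = 450540545$1
  rot[2] = 50540545$14
  rot[3] = 0540545$145
  rot[4] = 540545$1450
  rot[5] = 40545$14505
  rot[6] = 0545$145054
  rot[7] = 545$1450540
  rot[8] = 45$14505405
  rot[9] = 5$145054054
  rot[10] = $1450540545
Sorted (with $ < everything):
  sorted[0] = $1450540545  (last char: '5')
  sorted[1] = 0540545$145  (last char: '5')
  sorted[2] = 0545$145054  (last char: '4')
  sorted[3] = 1450540545$  (last char: '$')
  sorted[4] = 40545$14505  (last char: '5')
  sorted[5] = 45$14505405  (last char: '5')
  sorted[6] = 450540545$1  (last char: '1')
  sorted[7] = 5$145054054  (last char: '4')
  sorted[8] = 50540545$14  (last char: '4')
  sorted[9] = 540545$1450  (last char: '0')
  sorted[10] = 545$1450540  (last char: '0')
Last column: 554$5514400
Original string S is at sorted index 3

Answer: 554$5514400
3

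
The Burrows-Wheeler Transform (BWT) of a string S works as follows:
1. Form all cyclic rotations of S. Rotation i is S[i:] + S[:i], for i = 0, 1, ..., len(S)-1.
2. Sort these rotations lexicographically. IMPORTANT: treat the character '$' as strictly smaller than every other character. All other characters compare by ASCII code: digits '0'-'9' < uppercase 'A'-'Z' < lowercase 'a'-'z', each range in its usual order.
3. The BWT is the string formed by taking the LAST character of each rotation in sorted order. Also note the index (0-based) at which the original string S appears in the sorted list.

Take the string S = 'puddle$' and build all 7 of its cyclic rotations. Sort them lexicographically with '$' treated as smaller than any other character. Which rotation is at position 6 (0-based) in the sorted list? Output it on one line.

All 7 rotations (rotation i = S[i:]+S[:i]):
  rot[0] = puddle$
  rot[1] = uddle$p
  rot[2] = ddle$pu
  rot[3] = dle$pud
  rot[4] = le$pudd
  rot[5] = e$puddl
  rot[6] = $puddle
Sorted (with $ < everything):
  sorted[0] = $puddle
  sorted[1] = ddle$pu
  sorted[2] = dle$pud
  sorted[3] = e$puddl
  sorted[4] = le$pudd
  sorted[5] = puddle$
  sorted[6] = uddle$p
sorted[6] = uddle$p

Answer: uddle$p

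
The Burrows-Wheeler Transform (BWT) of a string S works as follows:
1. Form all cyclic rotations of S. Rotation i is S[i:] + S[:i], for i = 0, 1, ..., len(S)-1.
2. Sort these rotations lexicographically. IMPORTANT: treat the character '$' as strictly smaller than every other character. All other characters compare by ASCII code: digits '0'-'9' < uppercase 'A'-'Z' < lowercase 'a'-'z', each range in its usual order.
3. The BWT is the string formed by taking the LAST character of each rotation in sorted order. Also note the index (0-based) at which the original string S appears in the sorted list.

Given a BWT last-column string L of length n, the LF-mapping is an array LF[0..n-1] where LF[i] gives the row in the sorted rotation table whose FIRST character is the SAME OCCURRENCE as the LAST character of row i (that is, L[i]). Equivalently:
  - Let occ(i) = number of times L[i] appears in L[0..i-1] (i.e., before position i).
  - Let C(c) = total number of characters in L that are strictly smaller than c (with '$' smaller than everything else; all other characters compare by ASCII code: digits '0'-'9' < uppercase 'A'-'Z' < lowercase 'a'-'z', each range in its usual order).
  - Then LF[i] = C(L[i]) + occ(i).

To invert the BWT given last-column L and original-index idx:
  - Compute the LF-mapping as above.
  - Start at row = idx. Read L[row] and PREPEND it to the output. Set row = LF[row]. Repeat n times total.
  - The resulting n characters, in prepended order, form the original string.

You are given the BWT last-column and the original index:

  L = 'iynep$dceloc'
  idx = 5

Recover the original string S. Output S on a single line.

Answer: encyclopedi$

Derivation:
LF mapping: 6 11 8 4 10 0 3 1 5 7 9 2
Walk LF starting at row 5, prepending L[row]:
  step 1: row=5, L[5]='$', prepend. Next row=LF[5]=0
  step 2: row=0, L[0]='i', prepend. Next row=LF[0]=6
  step 3: row=6, L[6]='d', prepend. Next row=LF[6]=3
  step 4: row=3, L[3]='e', prepend. Next row=LF[3]=4
  step 5: row=4, L[4]='p', prepend. Next row=LF[4]=10
  step 6: row=10, L[10]='o', prepend. Next row=LF[10]=9
  step 7: row=9, L[9]='l', prepend. Next row=LF[9]=7
  step 8: row=7, L[7]='c', prepend. Next row=LF[7]=1
  step 9: row=1, L[1]='y', prepend. Next row=LF[1]=11
  step 10: row=11, L[11]='c', prepend. Next row=LF[11]=2
  step 11: row=2, L[2]='n', prepend. Next row=LF[2]=8
  step 12: row=8, L[8]='e', prepend. Next row=LF[8]=5
Reversed output: encyclopedi$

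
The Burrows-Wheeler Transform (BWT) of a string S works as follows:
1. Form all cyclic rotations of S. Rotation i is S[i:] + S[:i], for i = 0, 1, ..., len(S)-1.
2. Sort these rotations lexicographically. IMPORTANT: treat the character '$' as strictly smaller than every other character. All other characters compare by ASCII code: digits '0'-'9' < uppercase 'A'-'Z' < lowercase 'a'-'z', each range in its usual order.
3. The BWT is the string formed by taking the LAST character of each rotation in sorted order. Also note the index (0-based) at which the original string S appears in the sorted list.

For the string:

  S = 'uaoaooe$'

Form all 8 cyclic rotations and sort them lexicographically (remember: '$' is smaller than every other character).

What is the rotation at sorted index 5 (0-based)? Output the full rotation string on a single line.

All 8 rotations (rotation i = S[i:]+S[:i]):
  rot[0] = uaoaooe$
  rot[1] = aoaooe$u
  rot[2] = oaooe$ua
  rot[3] = aooe$uao
  rot[4] = ooe$uaoa
  rot[5] = oe$uaoao
  rot[6] = e$uaoaoo
  rot[7] = $uaoaooe
Sorted (with $ < everything):
  sorted[0] = $uaoaooe
  sorted[1] = aoaooe$u
  sorted[2] = aooe$uao
  sorted[3] = e$uaoaoo
  sorted[4] = oaooe$ua
  sorted[5] = oe$uaoao
  sorted[6] = ooe$uaoa
  sorted[7] = uaoaooe$
sorted[5] = oe$uaoao

Answer: oe$uaoao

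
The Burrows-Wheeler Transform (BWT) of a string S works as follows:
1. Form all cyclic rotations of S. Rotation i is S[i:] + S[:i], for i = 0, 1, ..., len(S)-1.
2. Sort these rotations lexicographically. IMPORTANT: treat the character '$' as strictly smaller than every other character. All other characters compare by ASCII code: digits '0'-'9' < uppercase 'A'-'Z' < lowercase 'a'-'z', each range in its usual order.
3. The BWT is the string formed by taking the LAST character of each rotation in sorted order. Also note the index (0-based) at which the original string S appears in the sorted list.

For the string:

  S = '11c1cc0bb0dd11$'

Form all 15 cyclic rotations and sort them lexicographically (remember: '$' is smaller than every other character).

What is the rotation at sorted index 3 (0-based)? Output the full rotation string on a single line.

All 15 rotations (rotation i = S[i:]+S[:i]):
  rot[0] = 11c1cc0bb0dd11$
  rot[1] = 1c1cc0bb0dd11$1
  rot[2] = c1cc0bb0dd11$11
  rot[3] = 1cc0bb0dd11$11c
  rot[4] = cc0bb0dd11$11c1
  rot[5] = c0bb0dd11$11c1c
  rot[6] = 0bb0dd11$11c1cc
  rot[7] = bb0dd11$11c1cc0
  rot[8] = b0dd11$11c1cc0b
  rot[9] = 0dd11$11c1cc0bb
  rot[10] = dd11$11c1cc0bb0
  rot[11] = d11$11c1cc0bb0d
  rot[12] = 11$11c1cc0bb0dd
  rot[13] = 1$11c1cc0bb0dd1
  rot[14] = $11c1cc0bb0dd11
Sorted (with $ < everything):
  sorted[0] = $11c1cc0bb0dd11
  sorted[1] = 0bb0dd11$11c1cc
  sorted[2] = 0dd11$11c1cc0bb
  sorted[3] = 1$11c1cc0bb0dd1
  sorted[4] = 11$11c1cc0bb0dd
  sorted[5] = 11c1cc0bb0dd11$
  sorted[6] = 1c1cc0bb0dd11$1
  sorted[7] = 1cc0bb0dd11$11c
  sorted[8] = b0dd11$11c1cc0b
  sorted[9] = bb0dd11$11c1cc0
  sorted[10] = c0bb0dd11$11c1c
  sorted[11] = c1cc0bb0dd11$11
  sorted[12] = cc0bb0dd11$11c1
  sorted[13] = d11$11c1cc0bb0d
  sorted[14] = dd11$11c1cc0bb0
sorted[3] = 1$11c1cc0bb0dd1

Answer: 1$11c1cc0bb0dd1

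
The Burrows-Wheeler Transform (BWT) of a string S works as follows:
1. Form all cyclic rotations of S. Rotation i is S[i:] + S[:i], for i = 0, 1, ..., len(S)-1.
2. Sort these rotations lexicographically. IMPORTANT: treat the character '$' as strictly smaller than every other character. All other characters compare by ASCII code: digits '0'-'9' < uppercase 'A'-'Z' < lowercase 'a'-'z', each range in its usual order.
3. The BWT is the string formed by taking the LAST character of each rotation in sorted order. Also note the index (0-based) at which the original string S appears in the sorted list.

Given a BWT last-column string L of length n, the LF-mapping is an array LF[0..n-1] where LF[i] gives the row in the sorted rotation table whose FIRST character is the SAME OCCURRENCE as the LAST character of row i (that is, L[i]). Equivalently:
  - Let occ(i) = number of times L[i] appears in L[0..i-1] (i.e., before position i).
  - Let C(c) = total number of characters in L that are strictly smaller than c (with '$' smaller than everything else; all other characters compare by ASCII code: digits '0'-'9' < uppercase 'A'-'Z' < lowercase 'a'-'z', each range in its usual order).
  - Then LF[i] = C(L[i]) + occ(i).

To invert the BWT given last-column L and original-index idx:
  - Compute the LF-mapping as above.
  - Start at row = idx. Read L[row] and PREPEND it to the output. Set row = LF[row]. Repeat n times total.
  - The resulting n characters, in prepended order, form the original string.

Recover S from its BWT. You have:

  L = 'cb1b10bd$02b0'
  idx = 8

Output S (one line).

LF mapping: 11 7 4 8 5 1 9 12 0 2 6 10 3
Walk LF starting at row 8, prepending L[row]:
  step 1: row=8, L[8]='$', prepend. Next row=LF[8]=0
  step 2: row=0, L[0]='c', prepend. Next row=LF[0]=11
  step 3: row=11, L[11]='b', prepend. Next row=LF[11]=10
  step 4: row=10, L[10]='2', prepend. Next row=LF[10]=6
  step 5: row=6, L[6]='b', prepend. Next row=LF[6]=9
  step 6: row=9, L[9]='0', prepend. Next row=LF[9]=2
  step 7: row=2, L[2]='1', prepend. Next row=LF[2]=4
  step 8: row=4, L[4]='1', prepend. Next row=LF[4]=5
  step 9: row=5, L[5]='0', prepend. Next row=LF[5]=1
  step 10: row=1, L[1]='b', prepend. Next row=LF[1]=7
  step 11: row=7, L[7]='d', prepend. Next row=LF[7]=12
  step 12: row=12, L[12]='0', prepend. Next row=LF[12]=3
  step 13: row=3, L[3]='b', prepend. Next row=LF[3]=8
Reversed output: b0db0110b2bc$

Answer: b0db0110b2bc$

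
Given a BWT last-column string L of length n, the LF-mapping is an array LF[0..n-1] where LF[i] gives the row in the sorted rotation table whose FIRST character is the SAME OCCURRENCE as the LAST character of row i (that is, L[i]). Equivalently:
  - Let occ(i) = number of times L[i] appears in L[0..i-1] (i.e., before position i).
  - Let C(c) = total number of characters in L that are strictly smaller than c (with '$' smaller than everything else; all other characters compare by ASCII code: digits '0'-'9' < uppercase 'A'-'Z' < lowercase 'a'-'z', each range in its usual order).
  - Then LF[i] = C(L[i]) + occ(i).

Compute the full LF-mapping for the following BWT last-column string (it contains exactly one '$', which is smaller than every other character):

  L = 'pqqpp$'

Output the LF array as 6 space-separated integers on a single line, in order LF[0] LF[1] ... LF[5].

Char counts: '$':1, 'p':3, 'q':2
C (first-col start): C('$')=0, C('p')=1, C('q')=4
L[0]='p': occ=0, LF[0]=C('p')+0=1+0=1
L[1]='q': occ=0, LF[1]=C('q')+0=4+0=4
L[2]='q': occ=1, LF[2]=C('q')+1=4+1=5
L[3]='p': occ=1, LF[3]=C('p')+1=1+1=2
L[4]='p': occ=2, LF[4]=C('p')+2=1+2=3
L[5]='$': occ=0, LF[5]=C('$')+0=0+0=0

Answer: 1 4 5 2 3 0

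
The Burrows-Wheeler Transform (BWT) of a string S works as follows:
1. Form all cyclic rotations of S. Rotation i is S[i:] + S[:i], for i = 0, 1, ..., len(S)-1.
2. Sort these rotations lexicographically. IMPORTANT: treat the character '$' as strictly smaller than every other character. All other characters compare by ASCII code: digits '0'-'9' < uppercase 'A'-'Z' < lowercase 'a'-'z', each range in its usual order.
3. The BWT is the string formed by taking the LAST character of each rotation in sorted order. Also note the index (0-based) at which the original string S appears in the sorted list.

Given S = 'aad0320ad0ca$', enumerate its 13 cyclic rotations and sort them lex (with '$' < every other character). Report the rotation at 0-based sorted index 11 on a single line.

Answer: d0320ad0ca$aa

Derivation:
All 13 rotations (rotation i = S[i:]+S[:i]):
  rot[0] = aad0320ad0ca$
  rot[1] = ad0320ad0ca$a
  rot[2] = d0320ad0ca$aa
  rot[3] = 0320ad0ca$aad
  rot[4] = 320ad0ca$aad0
  rot[5] = 20ad0ca$aad03
  rot[6] = 0ad0ca$aad032
  rot[7] = ad0ca$aad0320
  rot[8] = d0ca$aad0320a
  rot[9] = 0ca$aad0320ad
  rot[10] = ca$aad0320ad0
  rot[11] = a$aad0320ad0c
  rot[12] = $aad0320ad0ca
Sorted (with $ < everything):
  sorted[0] = $aad0320ad0ca
  sorted[1] = 0320ad0ca$aad
  sorted[2] = 0ad0ca$aad032
  sorted[3] = 0ca$aad0320ad
  sorted[4] = 20ad0ca$aad03
  sorted[5] = 320ad0ca$aad0
  sorted[6] = a$aad0320ad0c
  sorted[7] = aad0320ad0ca$
  sorted[8] = ad0320ad0ca$a
  sorted[9] = ad0ca$aad0320
  sorted[10] = ca$aad0320ad0
  sorted[11] = d0320ad0ca$aa
  sorted[12] = d0ca$aad0320a
sorted[11] = d0320ad0ca$aa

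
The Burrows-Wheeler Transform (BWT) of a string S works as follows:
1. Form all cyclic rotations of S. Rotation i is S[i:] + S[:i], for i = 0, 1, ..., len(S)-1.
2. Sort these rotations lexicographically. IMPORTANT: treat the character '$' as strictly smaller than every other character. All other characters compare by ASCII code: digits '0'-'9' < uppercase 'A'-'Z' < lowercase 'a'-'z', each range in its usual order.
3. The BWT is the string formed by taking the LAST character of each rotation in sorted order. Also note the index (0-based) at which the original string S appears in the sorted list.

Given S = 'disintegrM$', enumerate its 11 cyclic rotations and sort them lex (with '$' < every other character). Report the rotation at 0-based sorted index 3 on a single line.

Answer: egrM$disint

Derivation:
All 11 rotations (rotation i = S[i:]+S[:i]):
  rot[0] = disintegrM$
  rot[1] = isintegrM$d
  rot[2] = sintegrM$di
  rot[3] = integrM$dis
  rot[4] = ntegrM$disi
  rot[5] = tegrM$disin
  rot[6] = egrM$disint
  rot[7] = grM$disinte
  rot[8] = rM$disinteg
  rot[9] = M$disintegr
  rot[10] = $disintegrM
Sorted (with $ < everything):
  sorted[0] = $disintegrM
  sorted[1] = M$disintegr
  sorted[2] = disintegrM$
  sorted[3] = egrM$disint
  sorted[4] = grM$disinte
  sorted[5] = integrM$dis
  sorted[6] = isintegrM$d
  sorted[7] = ntegrM$disi
  sorted[8] = rM$disinteg
  sorted[9] = sintegrM$di
  sorted[10] = tegrM$disin
sorted[3] = egrM$disint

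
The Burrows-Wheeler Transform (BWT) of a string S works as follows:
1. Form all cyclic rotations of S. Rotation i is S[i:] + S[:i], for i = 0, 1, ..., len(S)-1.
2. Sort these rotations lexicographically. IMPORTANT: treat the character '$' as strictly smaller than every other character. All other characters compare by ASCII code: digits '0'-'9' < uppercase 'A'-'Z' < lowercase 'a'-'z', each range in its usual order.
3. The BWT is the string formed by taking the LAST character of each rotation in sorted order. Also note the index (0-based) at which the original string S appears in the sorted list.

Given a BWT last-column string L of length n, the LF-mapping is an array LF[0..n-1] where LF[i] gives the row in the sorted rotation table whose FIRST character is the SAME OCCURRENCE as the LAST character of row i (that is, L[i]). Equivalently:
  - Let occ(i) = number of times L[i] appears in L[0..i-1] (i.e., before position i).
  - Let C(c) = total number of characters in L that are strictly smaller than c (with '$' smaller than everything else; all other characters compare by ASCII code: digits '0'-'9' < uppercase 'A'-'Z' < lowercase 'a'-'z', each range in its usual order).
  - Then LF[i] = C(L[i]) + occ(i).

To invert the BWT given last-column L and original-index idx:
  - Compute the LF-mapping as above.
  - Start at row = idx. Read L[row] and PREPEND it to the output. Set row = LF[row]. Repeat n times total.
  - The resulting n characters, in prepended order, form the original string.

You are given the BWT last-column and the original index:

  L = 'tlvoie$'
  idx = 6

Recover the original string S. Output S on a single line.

Answer: violet$

Derivation:
LF mapping: 5 3 6 4 2 1 0
Walk LF starting at row 6, prepending L[row]:
  step 1: row=6, L[6]='$', prepend. Next row=LF[6]=0
  step 2: row=0, L[0]='t', prepend. Next row=LF[0]=5
  step 3: row=5, L[5]='e', prepend. Next row=LF[5]=1
  step 4: row=1, L[1]='l', prepend. Next row=LF[1]=3
  step 5: row=3, L[3]='o', prepend. Next row=LF[3]=4
  step 6: row=4, L[4]='i', prepend. Next row=LF[4]=2
  step 7: row=2, L[2]='v', prepend. Next row=LF[2]=6
Reversed output: violet$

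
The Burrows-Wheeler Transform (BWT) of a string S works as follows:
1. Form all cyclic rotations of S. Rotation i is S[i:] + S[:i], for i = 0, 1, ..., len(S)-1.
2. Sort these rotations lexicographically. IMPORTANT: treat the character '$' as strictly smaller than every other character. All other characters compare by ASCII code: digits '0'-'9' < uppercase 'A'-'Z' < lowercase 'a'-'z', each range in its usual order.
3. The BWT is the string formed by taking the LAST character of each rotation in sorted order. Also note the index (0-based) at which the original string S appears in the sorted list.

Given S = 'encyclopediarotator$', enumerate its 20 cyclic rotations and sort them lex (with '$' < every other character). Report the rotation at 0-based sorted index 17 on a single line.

Answer: tator$encyclopediaro

Derivation:
All 20 rotations (rotation i = S[i:]+S[:i]):
  rot[0] = encyclopediarotator$
  rot[1] = ncyclopediarotator$e
  rot[2] = cyclopediarotator$en
  rot[3] = yclopediarotator$enc
  rot[4] = clopediarotator$ency
  rot[5] = lopediarotator$encyc
  rot[6] = opediarotator$encycl
  rot[7] = pediarotator$encyclo
  rot[8] = ediarotator$encyclop
  rot[9] = diarotator$encyclope
  rot[10] = iarotator$encycloped
  rot[11] = arotator$encyclopedi
  rot[12] = rotator$encyclopedia
  rot[13] = otator$encyclopediar
  rot[14] = tator$encyclopediaro
  rot[15] = ator$encyclopediarot
  rot[16] = tor$encyclopediarota
  rot[17] = or$encyclopediarotat
  rot[18] = r$encyclopediarotato
  rot[19] = $encyclopediarotator
Sorted (with $ < everything):
  sorted[0] = $encyclopediarotator
  sorted[1] = arotator$encyclopedi
  sorted[2] = ator$encyclopediarot
  sorted[3] = clopediarotator$ency
  sorted[4] = cyclopediarotator$en
  sorted[5] = diarotator$encyclope
  sorted[6] = ediarotator$encyclop
  sorted[7] = encyclopediarotator$
  sorted[8] = iarotator$encycloped
  sorted[9] = lopediarotator$encyc
  sorted[10] = ncyclopediarotator$e
  sorted[11] = opediarotator$encycl
  sorted[12] = or$encyclopediarotat
  sorted[13] = otator$encyclopediar
  sorted[14] = pediarotator$encyclo
  sorted[15] = r$encyclopediarotato
  sorted[16] = rotator$encyclopedia
  sorted[17] = tator$encyclopediaro
  sorted[18] = tor$encyclopediarota
  sorted[19] = yclopediarotator$enc
sorted[17] = tator$encyclopediaro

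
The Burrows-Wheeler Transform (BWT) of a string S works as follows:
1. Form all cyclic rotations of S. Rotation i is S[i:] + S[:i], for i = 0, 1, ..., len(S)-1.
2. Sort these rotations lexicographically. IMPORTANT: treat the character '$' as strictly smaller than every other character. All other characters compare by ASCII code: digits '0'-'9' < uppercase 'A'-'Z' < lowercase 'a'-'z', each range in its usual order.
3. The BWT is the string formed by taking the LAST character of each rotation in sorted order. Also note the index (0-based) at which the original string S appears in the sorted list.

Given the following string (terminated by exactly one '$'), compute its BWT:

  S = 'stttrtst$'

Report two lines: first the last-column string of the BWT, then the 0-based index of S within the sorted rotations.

Answer: ttt$strts
3

Derivation:
All 9 rotations (rotation i = S[i:]+S[:i]):
  rot[0] = stttrtst$
  rot[1] = tttrtst$s
  rot[2] = ttrtst$st
  rot[3] = trtst$stt
  rot[4] = rtst$sttt
  rot[5] = tst$stttr
  rot[6] = st$stttrt
  rot[7] = t$stttrts
  rot[8] = $stttrtst
Sorted (with $ < everything):
  sorted[0] = $stttrtst  (last char: 't')
  sorted[1] = rtst$sttt  (last char: 't')
  sorted[2] = st$stttrt  (last char: 't')
  sorted[3] = stttrtst$  (last char: '$')
  sorted[4] = t$stttrts  (last char: 's')
  sorted[5] = trtst$stt  (last char: 't')
  sorted[6] = tst$stttr  (last char: 'r')
  sorted[7] = ttrtst$st  (last char: 't')
  sorted[8] = tttrtst$s  (last char: 's')
Last column: ttt$strts
Original string S is at sorted index 3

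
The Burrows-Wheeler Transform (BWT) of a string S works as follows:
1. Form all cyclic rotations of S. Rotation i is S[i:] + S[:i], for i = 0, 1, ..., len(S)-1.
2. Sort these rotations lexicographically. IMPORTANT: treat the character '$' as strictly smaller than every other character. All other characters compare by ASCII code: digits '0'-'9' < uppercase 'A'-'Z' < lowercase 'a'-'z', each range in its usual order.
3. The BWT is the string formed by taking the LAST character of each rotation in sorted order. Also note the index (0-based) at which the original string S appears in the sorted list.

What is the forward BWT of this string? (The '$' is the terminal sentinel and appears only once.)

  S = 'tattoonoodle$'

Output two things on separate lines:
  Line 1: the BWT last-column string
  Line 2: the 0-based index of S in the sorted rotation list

All 13 rotations (rotation i = S[i:]+S[:i]):
  rot[0] = tattoonoodle$
  rot[1] = attoonoodle$t
  rot[2] = ttoonoodle$ta
  rot[3] = toonoodle$tat
  rot[4] = oonoodle$tatt
  rot[5] = onoodle$tatto
  rot[6] = noodle$tattoo
  rot[7] = oodle$tattoon
  rot[8] = odle$tattoono
  rot[9] = dle$tattoonoo
  rot[10] = le$tattoonood
  rot[11] = e$tattoonoodl
  rot[12] = $tattoonoodle
Sorted (with $ < everything):
  sorted[0] = $tattoonoodle  (last char: 'e')
  sorted[1] = attoonoodle$t  (last char: 't')
  sorted[2] = dle$tattoonoo  (last char: 'o')
  sorted[3] = e$tattoonoodl  (last char: 'l')
  sorted[4] = le$tattoonood  (last char: 'd')
  sorted[5] = noodle$tattoo  (last char: 'o')
  sorted[6] = odle$tattoono  (last char: 'o')
  sorted[7] = onoodle$tatto  (last char: 'o')
  sorted[8] = oodle$tattoon  (last char: 'n')
  sorted[9] = oonoodle$tatt  (last char: 't')
  sorted[10] = tattoonoodle$  (last char: '$')
  sorted[11] = toonoodle$tat  (last char: 't')
  sorted[12] = ttoonoodle$ta  (last char: 'a')
Last column: etoldooont$ta
Original string S is at sorted index 10

Answer: etoldooont$ta
10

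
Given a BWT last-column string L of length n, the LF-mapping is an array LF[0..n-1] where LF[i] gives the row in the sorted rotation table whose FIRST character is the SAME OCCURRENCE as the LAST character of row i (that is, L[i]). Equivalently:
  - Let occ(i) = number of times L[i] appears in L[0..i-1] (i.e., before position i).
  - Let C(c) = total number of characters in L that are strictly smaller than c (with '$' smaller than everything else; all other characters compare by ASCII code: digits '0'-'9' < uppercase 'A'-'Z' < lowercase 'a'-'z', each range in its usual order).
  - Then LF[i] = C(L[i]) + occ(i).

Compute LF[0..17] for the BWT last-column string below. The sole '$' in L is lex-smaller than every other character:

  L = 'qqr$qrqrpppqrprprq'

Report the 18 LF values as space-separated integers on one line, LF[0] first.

Answer: 6 7 12 0 8 13 9 14 1 2 3 10 15 4 16 5 17 11

Derivation:
Char counts: '$':1, 'p':5, 'q':6, 'r':6
C (first-col start): C('$')=0, C('p')=1, C('q')=6, C('r')=12
L[0]='q': occ=0, LF[0]=C('q')+0=6+0=6
L[1]='q': occ=1, LF[1]=C('q')+1=6+1=7
L[2]='r': occ=0, LF[2]=C('r')+0=12+0=12
L[3]='$': occ=0, LF[3]=C('$')+0=0+0=0
L[4]='q': occ=2, LF[4]=C('q')+2=6+2=8
L[5]='r': occ=1, LF[5]=C('r')+1=12+1=13
L[6]='q': occ=3, LF[6]=C('q')+3=6+3=9
L[7]='r': occ=2, LF[7]=C('r')+2=12+2=14
L[8]='p': occ=0, LF[8]=C('p')+0=1+0=1
L[9]='p': occ=1, LF[9]=C('p')+1=1+1=2
L[10]='p': occ=2, LF[10]=C('p')+2=1+2=3
L[11]='q': occ=4, LF[11]=C('q')+4=6+4=10
L[12]='r': occ=3, LF[12]=C('r')+3=12+3=15
L[13]='p': occ=3, LF[13]=C('p')+3=1+3=4
L[14]='r': occ=4, LF[14]=C('r')+4=12+4=16
L[15]='p': occ=4, LF[15]=C('p')+4=1+4=5
L[16]='r': occ=5, LF[16]=C('r')+5=12+5=17
L[17]='q': occ=5, LF[17]=C('q')+5=6+5=11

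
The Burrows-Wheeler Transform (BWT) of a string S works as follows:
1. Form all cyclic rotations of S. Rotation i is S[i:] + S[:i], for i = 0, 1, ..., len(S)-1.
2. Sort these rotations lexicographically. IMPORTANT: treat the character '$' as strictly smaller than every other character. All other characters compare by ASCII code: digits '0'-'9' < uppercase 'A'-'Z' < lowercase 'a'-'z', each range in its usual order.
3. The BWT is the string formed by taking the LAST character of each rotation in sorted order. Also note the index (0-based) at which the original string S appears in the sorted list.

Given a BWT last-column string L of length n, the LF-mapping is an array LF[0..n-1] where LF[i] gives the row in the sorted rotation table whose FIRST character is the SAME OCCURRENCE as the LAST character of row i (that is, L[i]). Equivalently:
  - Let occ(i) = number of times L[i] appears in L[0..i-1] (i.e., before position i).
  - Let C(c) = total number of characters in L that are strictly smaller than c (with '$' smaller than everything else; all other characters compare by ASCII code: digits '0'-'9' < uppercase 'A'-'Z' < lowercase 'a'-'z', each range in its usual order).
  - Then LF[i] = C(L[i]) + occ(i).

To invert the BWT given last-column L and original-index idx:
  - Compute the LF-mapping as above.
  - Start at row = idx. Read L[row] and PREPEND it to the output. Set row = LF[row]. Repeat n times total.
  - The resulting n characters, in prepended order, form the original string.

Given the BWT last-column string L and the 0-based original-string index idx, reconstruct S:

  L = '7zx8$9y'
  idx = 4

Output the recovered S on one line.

Answer: x89yz7$

Derivation:
LF mapping: 1 6 4 2 0 3 5
Walk LF starting at row 4, prepending L[row]:
  step 1: row=4, L[4]='$', prepend. Next row=LF[4]=0
  step 2: row=0, L[0]='7', prepend. Next row=LF[0]=1
  step 3: row=1, L[1]='z', prepend. Next row=LF[1]=6
  step 4: row=6, L[6]='y', prepend. Next row=LF[6]=5
  step 5: row=5, L[5]='9', prepend. Next row=LF[5]=3
  step 6: row=3, L[3]='8', prepend. Next row=LF[3]=2
  step 7: row=2, L[2]='x', prepend. Next row=LF[2]=4
Reversed output: x89yz7$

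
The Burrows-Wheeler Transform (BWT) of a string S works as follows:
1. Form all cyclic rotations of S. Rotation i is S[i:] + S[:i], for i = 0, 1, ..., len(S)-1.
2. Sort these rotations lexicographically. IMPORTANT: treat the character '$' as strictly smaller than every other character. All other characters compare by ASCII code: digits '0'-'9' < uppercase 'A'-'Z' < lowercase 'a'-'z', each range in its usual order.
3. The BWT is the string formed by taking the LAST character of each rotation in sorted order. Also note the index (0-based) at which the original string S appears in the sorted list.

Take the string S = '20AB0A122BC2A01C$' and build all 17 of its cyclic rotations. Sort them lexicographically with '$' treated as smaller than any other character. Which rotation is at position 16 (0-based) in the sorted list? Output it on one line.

All 17 rotations (rotation i = S[i:]+S[:i]):
  rot[0] = 20AB0A122BC2A01C$
  rot[1] = 0AB0A122BC2A01C$2
  rot[2] = AB0A122BC2A01C$20
  rot[3] = B0A122BC2A01C$20A
  rot[4] = 0A122BC2A01C$20AB
  rot[5] = A122BC2A01C$20AB0
  rot[6] = 122BC2A01C$20AB0A
  rot[7] = 22BC2A01C$20AB0A1
  rot[8] = 2BC2A01C$20AB0A12
  rot[9] = BC2A01C$20AB0A122
  rot[10] = C2A01C$20AB0A122B
  rot[11] = 2A01C$20AB0A122BC
  rot[12] = A01C$20AB0A122BC2
  rot[13] = 01C$20AB0A122BC2A
  rot[14] = 1C$20AB0A122BC2A0
  rot[15] = C$20AB0A122BC2A01
  rot[16] = $20AB0A122BC2A01C
Sorted (with $ < everything):
  sorted[0] = $20AB0A122BC2A01C
  sorted[1] = 01C$20AB0A122BC2A
  sorted[2] = 0A122BC2A01C$20AB
  sorted[3] = 0AB0A122BC2A01C$2
  sorted[4] = 122BC2A01C$20AB0A
  sorted[5] = 1C$20AB0A122BC2A0
  sorted[6] = 20AB0A122BC2A01C$
  sorted[7] = 22BC2A01C$20AB0A1
  sorted[8] = 2A01C$20AB0A122BC
  sorted[9] = 2BC2A01C$20AB0A12
  sorted[10] = A01C$20AB0A122BC2
  sorted[11] = A122BC2A01C$20AB0
  sorted[12] = AB0A122BC2A01C$20
  sorted[13] = B0A122BC2A01C$20A
  sorted[14] = BC2A01C$20AB0A122
  sorted[15] = C$20AB0A122BC2A01
  sorted[16] = C2A01C$20AB0A122B
sorted[16] = C2A01C$20AB0A122B

Answer: C2A01C$20AB0A122B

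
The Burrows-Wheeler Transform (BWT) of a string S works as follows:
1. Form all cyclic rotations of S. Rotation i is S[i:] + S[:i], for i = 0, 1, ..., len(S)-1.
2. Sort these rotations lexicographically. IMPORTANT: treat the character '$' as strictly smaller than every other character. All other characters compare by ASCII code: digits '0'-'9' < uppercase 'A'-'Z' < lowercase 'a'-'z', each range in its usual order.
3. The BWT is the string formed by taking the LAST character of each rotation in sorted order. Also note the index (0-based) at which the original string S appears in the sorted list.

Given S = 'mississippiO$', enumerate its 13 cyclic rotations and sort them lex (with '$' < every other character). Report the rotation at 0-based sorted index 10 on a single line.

Answer: sissippiO$mis

Derivation:
All 13 rotations (rotation i = S[i:]+S[:i]):
  rot[0] = mississippiO$
  rot[1] = ississippiO$m
  rot[2] = ssissippiO$mi
  rot[3] = sissippiO$mis
  rot[4] = issippiO$miss
  rot[5] = ssippiO$missi
  rot[6] = sippiO$missis
  rot[7] = ippiO$mississ
  rot[8] = ppiO$mississi
  rot[9] = piO$mississip
  rot[10] = iO$mississipp
  rot[11] = O$mississippi
  rot[12] = $mississippiO
Sorted (with $ < everything):
  sorted[0] = $mississippiO
  sorted[1] = O$mississippi
  sorted[2] = iO$mississipp
  sorted[3] = ippiO$mississ
  sorted[4] = issippiO$miss
  sorted[5] = ississippiO$m
  sorted[6] = mississippiO$
  sorted[7] = piO$mississip
  sorted[8] = ppiO$mississi
  sorted[9] = sippiO$missis
  sorted[10] = sissippiO$mis
  sorted[11] = ssippiO$missi
  sorted[12] = ssissippiO$mi
sorted[10] = sissippiO$mis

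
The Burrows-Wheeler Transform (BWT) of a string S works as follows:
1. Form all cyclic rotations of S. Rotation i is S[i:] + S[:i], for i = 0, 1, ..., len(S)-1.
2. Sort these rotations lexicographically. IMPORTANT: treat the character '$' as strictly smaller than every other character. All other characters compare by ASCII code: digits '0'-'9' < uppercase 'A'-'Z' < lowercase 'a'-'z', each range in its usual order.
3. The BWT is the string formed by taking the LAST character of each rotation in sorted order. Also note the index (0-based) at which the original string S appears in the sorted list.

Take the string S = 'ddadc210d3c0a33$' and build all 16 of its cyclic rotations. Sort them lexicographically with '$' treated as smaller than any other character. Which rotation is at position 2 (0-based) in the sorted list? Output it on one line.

Answer: 0d3c0a33$ddadc21

Derivation:
All 16 rotations (rotation i = S[i:]+S[:i]):
  rot[0] = ddadc210d3c0a33$
  rot[1] = dadc210d3c0a33$d
  rot[2] = adc210d3c0a33$dd
  rot[3] = dc210d3c0a33$dda
  rot[4] = c210d3c0a33$ddad
  rot[5] = 210d3c0a33$ddadc
  rot[6] = 10d3c0a33$ddadc2
  rot[7] = 0d3c0a33$ddadc21
  rot[8] = d3c0a33$ddadc210
  rot[9] = 3c0a33$ddadc210d
  rot[10] = c0a33$ddadc210d3
  rot[11] = 0a33$ddadc210d3c
  rot[12] = a33$ddadc210d3c0
  rot[13] = 33$ddadc210d3c0a
  rot[14] = 3$ddadc210d3c0a3
  rot[15] = $ddadc210d3c0a33
Sorted (with $ < everything):
  sorted[0] = $ddadc210d3c0a33
  sorted[1] = 0a33$ddadc210d3c
  sorted[2] = 0d3c0a33$ddadc21
  sorted[3] = 10d3c0a33$ddadc2
  sorted[4] = 210d3c0a33$ddadc
  sorted[5] = 3$ddadc210d3c0a3
  sorted[6] = 33$ddadc210d3c0a
  sorted[7] = 3c0a33$ddadc210d
  sorted[8] = a33$ddadc210d3c0
  sorted[9] = adc210d3c0a33$dd
  sorted[10] = c0a33$ddadc210d3
  sorted[11] = c210d3c0a33$ddad
  sorted[12] = d3c0a33$ddadc210
  sorted[13] = dadc210d3c0a33$d
  sorted[14] = dc210d3c0a33$dda
  sorted[15] = ddadc210d3c0a33$
sorted[2] = 0d3c0a33$ddadc21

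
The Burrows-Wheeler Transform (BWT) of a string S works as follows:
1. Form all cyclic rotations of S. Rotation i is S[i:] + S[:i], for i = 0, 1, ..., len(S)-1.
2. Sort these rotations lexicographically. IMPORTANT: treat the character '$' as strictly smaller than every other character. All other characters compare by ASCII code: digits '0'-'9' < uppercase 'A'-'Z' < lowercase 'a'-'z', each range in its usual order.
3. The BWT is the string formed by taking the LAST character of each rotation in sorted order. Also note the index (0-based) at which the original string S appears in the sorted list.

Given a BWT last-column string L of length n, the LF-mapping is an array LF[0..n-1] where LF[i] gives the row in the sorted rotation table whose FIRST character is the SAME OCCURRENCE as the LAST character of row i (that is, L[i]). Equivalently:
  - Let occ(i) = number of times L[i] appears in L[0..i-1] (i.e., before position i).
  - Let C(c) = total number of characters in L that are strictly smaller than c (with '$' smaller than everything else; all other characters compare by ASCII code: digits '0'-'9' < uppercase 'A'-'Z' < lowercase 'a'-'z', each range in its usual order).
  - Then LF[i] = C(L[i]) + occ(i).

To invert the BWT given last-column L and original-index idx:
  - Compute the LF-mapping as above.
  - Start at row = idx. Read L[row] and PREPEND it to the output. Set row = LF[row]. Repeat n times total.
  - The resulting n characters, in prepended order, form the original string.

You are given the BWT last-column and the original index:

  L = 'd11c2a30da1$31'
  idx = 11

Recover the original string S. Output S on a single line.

LF mapping: 12 2 3 11 6 9 7 1 13 10 4 0 8 5
Walk LF starting at row 11, prepending L[row]:
  step 1: row=11, L[11]='$', prepend. Next row=LF[11]=0
  step 2: row=0, L[0]='d', prepend. Next row=LF[0]=12
  step 3: row=12, L[12]='3', prepend. Next row=LF[12]=8
  step 4: row=8, L[8]='d', prepend. Next row=LF[8]=13
  step 5: row=13, L[13]='1', prepend. Next row=LF[13]=5
  step 6: row=5, L[5]='a', prepend. Next row=LF[5]=9
  step 7: row=9, L[9]='a', prepend. Next row=LF[9]=10
  step 8: row=10, L[10]='1', prepend. Next row=LF[10]=4
  step 9: row=4, L[4]='2', prepend. Next row=LF[4]=6
  step 10: row=6, L[6]='3', prepend. Next row=LF[6]=7
  step 11: row=7, L[7]='0', prepend. Next row=LF[7]=1
  step 12: row=1, L[1]='1', prepend. Next row=LF[1]=2
  step 13: row=2, L[2]='1', prepend. Next row=LF[2]=3
  step 14: row=3, L[3]='c', prepend. Next row=LF[3]=11
Reversed output: c110321aa1d3d$

Answer: c110321aa1d3d$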